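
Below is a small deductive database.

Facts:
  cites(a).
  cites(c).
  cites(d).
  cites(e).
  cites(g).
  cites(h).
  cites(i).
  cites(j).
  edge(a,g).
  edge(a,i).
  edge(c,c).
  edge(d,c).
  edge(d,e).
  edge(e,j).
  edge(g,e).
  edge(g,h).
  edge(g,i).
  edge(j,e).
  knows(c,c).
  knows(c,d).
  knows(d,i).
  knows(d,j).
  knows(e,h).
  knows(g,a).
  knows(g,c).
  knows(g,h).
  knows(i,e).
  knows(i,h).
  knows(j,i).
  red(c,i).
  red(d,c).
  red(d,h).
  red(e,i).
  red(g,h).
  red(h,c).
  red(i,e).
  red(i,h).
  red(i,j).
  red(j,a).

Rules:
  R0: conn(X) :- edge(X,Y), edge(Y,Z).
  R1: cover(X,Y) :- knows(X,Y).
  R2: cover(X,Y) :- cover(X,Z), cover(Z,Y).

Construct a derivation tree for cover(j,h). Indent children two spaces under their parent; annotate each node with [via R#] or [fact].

cover(j,h)  [via R2]
  cover(j,i)  [via R1]
    knows(j,i)  [fact]
  cover(i,h)  [via R1]
    knows(i,h)  [fact]

round 1: derive cover(c,c) via R1 from knows(c,c)
round 1: derive cover(c,d) via R1 from knows(c,d)
round 1: derive cover(d,i) via R1 from knows(d,i)
round 1: derive cover(d,j) via R1 from knows(d,j)
round 1: derive cover(e,h) via R1 from knows(e,h)
round 1: derive cover(g,a) via R1 from knows(g,a)
round 1: derive cover(g,c) via R1 from knows(g,c)
round 1: derive cover(g,h) via R1 from knows(g,h)
round 1: derive cover(i,e) via R1 from knows(i,e)
round 1: derive cover(i,h) via R1 from knows(i,h)
round 1: derive cover(j,i) via R1 from knows(j,i)
round 2: derive cover(c,i) via R2 from cover(c,d), cover(d,i)
round 2: derive cover(c,j) via R2 from cover(c,d), cover(d,j)
round 2: derive cover(d,e) via R2 from cover(d,i), cover(i,e)
round 2: derive cover(d,h) via R2 from cover(d,i), cover(i,h)
round 2: derive cover(g,d) via R2 from cover(g,c), cover(c,d)
round 2: derive cover(j,e) via R2 from cover(j,i), cover(i,e)
round 2: derive cover(j,h) via R2 from cover(j,i), cover(i,h)
round 3: derive cover(c,e) via R2 from cover(c,d), cover(d,e)
round 3: derive cover(c,h) via R2 from cover(c,d), cover(d,h)
round 3: derive cover(g,e) via R2 from cover(g,d), cover(d,e)
round 3: derive cover(g,i) via R2 from cover(g,c), cover(c,i)
round 3: derive cover(g,j) via R2 from cover(g,c), cover(c,j)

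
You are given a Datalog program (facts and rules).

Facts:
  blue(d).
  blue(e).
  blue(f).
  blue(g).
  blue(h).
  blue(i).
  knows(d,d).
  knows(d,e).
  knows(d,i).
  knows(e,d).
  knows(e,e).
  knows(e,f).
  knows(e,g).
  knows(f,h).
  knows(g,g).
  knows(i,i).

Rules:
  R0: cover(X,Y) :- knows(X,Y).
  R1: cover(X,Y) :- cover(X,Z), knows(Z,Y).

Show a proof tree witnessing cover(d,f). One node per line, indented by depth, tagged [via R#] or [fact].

cover(d,f)  [via R1]
  cover(d,e)  [via R0]
    knows(d,e)  [fact]
  knows(e,f)  [fact]

round 1: derive cover(d,d) via R0 from knows(d,d)
round 1: derive cover(d,e) via R0 from knows(d,e)
round 1: derive cover(d,i) via R0 from knows(d,i)
round 1: derive cover(e,d) via R0 from knows(e,d)
round 1: derive cover(e,e) via R0 from knows(e,e)
round 1: derive cover(e,f) via R0 from knows(e,f)
round 1: derive cover(e,g) via R0 from knows(e,g)
round 1: derive cover(f,h) via R0 from knows(f,h)
round 1: derive cover(g,g) via R0 from knows(g,g)
round 1: derive cover(i,i) via R0 from knows(i,i)
round 2: derive cover(d,f) via R1 from cover(d,e), knows(e,f)
round 2: derive cover(d,g) via R1 from cover(d,e), knows(e,g)
round 2: derive cover(e,h) via R1 from cover(e,f), knows(f,h)
round 2: derive cover(e,i) via R1 from cover(e,d), knows(d,i)
round 3: derive cover(d,h) via R1 from cover(d,f), knows(f,h)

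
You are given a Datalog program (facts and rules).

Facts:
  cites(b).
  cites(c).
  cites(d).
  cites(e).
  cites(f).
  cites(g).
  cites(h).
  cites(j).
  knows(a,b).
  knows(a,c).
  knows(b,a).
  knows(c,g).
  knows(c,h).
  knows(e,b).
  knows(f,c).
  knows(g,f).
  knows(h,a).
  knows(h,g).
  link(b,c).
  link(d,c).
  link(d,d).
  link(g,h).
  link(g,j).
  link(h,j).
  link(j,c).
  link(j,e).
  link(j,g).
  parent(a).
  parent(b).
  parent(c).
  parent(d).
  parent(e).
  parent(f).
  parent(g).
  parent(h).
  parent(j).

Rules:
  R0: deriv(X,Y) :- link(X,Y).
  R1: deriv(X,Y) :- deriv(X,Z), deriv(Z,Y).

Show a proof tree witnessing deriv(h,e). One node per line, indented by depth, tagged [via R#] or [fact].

round 1: derive deriv(b,c) via R0 from link(b,c)
round 1: derive deriv(d,c) via R0 from link(d,c)
round 1: derive deriv(d,d) via R0 from link(d,d)
round 1: derive deriv(g,h) via R0 from link(g,h)
round 1: derive deriv(g,j) via R0 from link(g,j)
round 1: derive deriv(h,j) via R0 from link(h,j)
round 1: derive deriv(j,c) via R0 from link(j,c)
round 1: derive deriv(j,e) via R0 from link(j,e)
round 1: derive deriv(j,g) via R0 from link(j,g)
round 2: derive deriv(g,c) via R1 from deriv(g,j), deriv(j,c)
round 2: derive deriv(g,e) via R1 from deriv(g,j), deriv(j,e)
round 2: derive deriv(g,g) via R1 from deriv(g,j), deriv(j,g)
round 2: derive deriv(h,c) via R1 from deriv(h,j), deriv(j,c)
round 2: derive deriv(h,e) via R1 from deriv(h,j), deriv(j,e)
round 2: derive deriv(h,g) via R1 from deriv(h,j), deriv(j,g)
round 2: derive deriv(j,h) via R1 from deriv(j,g), deriv(g,h)
round 2: derive deriv(j,j) via R1 from deriv(j,g), deriv(g,j)
round 3: derive deriv(h,h) via R1 from deriv(h,g), deriv(g,h)

deriv(h,e)  [via R1]
  deriv(h,j)  [via R0]
    link(h,j)  [fact]
  deriv(j,e)  [via R0]
    link(j,e)  [fact]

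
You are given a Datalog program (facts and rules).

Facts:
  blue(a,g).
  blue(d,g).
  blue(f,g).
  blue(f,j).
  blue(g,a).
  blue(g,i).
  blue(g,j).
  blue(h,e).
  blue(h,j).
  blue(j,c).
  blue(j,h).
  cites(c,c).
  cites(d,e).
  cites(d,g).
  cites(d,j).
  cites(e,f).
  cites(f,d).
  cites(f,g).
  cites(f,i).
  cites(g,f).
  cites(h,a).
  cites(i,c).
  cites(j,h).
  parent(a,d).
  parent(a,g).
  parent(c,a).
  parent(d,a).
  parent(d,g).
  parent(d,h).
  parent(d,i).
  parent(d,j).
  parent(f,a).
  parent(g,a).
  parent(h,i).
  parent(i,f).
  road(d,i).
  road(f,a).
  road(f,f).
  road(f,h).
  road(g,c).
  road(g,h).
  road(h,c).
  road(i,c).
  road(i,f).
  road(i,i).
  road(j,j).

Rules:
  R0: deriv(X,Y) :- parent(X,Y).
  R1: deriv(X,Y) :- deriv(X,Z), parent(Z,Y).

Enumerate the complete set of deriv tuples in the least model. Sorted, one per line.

deriv(a,a)
deriv(a,d)
deriv(a,f)
deriv(a,g)
deriv(a,h)
deriv(a,i)
deriv(a,j)
deriv(c,a)
deriv(c,d)
deriv(c,f)
deriv(c,g)
deriv(c,h)
deriv(c,i)
deriv(c,j)
deriv(d,a)
deriv(d,d)
deriv(d,f)
deriv(d,g)
deriv(d,h)
deriv(d,i)
deriv(d,j)
deriv(f,a)
deriv(f,d)
deriv(f,f)
deriv(f,g)
deriv(f,h)
deriv(f,i)
deriv(f,j)
deriv(g,a)
deriv(g,d)
deriv(g,f)
deriv(g,g)
deriv(g,h)
deriv(g,i)
deriv(g,j)
deriv(h,a)
deriv(h,d)
deriv(h,f)
deriv(h,g)
deriv(h,h)
deriv(h,i)
deriv(h,j)
deriv(i,a)
deriv(i,d)
deriv(i,f)
deriv(i,g)
deriv(i,h)
deriv(i,i)
deriv(i,j)

round 1: derive deriv(a,d) via R0 from parent(a,d)
round 1: derive deriv(a,g) via R0 from parent(a,g)
round 1: derive deriv(c,a) via R0 from parent(c,a)
round 1: derive deriv(d,a) via R0 from parent(d,a)
round 1: derive deriv(d,g) via R0 from parent(d,g)
round 1: derive deriv(d,h) via R0 from parent(d,h)
round 1: derive deriv(d,i) via R0 from parent(d,i)
round 1: derive deriv(d,j) via R0 from parent(d,j)
round 1: derive deriv(f,a) via R0 from parent(f,a)
round 1: derive deriv(g,a) via R0 from parent(g,a)
round 1: derive deriv(h,i) via R0 from parent(h,i)
round 1: derive deriv(i,f) via R0 from parent(i,f)
round 2: derive deriv(a,a) via R1 from deriv(a,d), parent(d,a)
round 2: derive deriv(a,h) via R1 from deriv(a,d), parent(d,h)
round 2: derive deriv(a,i) via R1 from deriv(a,d), parent(d,i)
round 2: derive deriv(a,j) via R1 from deriv(a,d), parent(d,j)
round 2: derive deriv(c,d) via R1 from deriv(c,a), parent(a,d)
round 2: derive deriv(c,g) via R1 from deriv(c,a), parent(a,g)
round 2: derive deriv(d,d) via R1 from deriv(d,a), parent(a,d)
round 2: derive deriv(d,f) via R1 from deriv(d,i), parent(i,f)
round 2: derive deriv(f,d) via R1 from deriv(f,a), parent(a,d)
round 2: derive deriv(f,g) via R1 from deriv(f,a), parent(a,g)
round 2: derive deriv(g,d) via R1 from deriv(g,a), parent(a,d)
round 2: derive deriv(g,g) via R1 from deriv(g,a), parent(a,g)
round 2: derive deriv(h,f) via R1 from deriv(h,i), parent(i,f)
round 2: derive deriv(i,a) via R1 from deriv(i,f), parent(f,a)
round 3: derive deriv(a,f) via R1 from deriv(a,i), parent(i,f)
round 3: derive deriv(c,h) via R1 from deriv(c,d), parent(d,h)
round 3: derive deriv(c,i) via R1 from deriv(c,d), parent(d,i)
round 3: derive deriv(c,j) via R1 from deriv(c,d), parent(d,j)
round 3: derive deriv(f,h) via R1 from deriv(f,d), parent(d,h)
round 3: derive deriv(f,i) via R1 from deriv(f,d), parent(d,i)
round 3: derive deriv(f,j) via R1 from deriv(f,d), parent(d,j)
round 3: derive deriv(g,h) via R1 from deriv(g,d), parent(d,h)
round 3: derive deriv(g,i) via R1 from deriv(g,d), parent(d,i)
round 3: derive deriv(g,j) via R1 from deriv(g,d), parent(d,j)
round 3: derive deriv(h,a) via R1 from deriv(h,f), parent(f,a)
round 3: derive deriv(i,d) via R1 from deriv(i,a), parent(a,d)
round 3: derive deriv(i,g) via R1 from deriv(i,a), parent(a,g)
round 4: derive deriv(c,f) via R1 from deriv(c,i), parent(i,f)
round 4: derive deriv(f,f) via R1 from deriv(f,i), parent(i,f)
round 4: derive deriv(g,f) via R1 from deriv(g,i), parent(i,f)
round 4: derive deriv(h,d) via R1 from deriv(h,a), parent(a,d)
round 4: derive deriv(h,g) via R1 from deriv(h,a), parent(a,g)
round 4: derive deriv(i,h) via R1 from deriv(i,d), parent(d,h)
round 4: derive deriv(i,i) via R1 from deriv(i,d), parent(d,i)
round 4: derive deriv(i,j) via R1 from deriv(i,d), parent(d,j)
round 5: derive deriv(h,h) via R1 from deriv(h,d), parent(d,h)
round 5: derive deriv(h,j) via R1 from deriv(h,d), parent(d,j)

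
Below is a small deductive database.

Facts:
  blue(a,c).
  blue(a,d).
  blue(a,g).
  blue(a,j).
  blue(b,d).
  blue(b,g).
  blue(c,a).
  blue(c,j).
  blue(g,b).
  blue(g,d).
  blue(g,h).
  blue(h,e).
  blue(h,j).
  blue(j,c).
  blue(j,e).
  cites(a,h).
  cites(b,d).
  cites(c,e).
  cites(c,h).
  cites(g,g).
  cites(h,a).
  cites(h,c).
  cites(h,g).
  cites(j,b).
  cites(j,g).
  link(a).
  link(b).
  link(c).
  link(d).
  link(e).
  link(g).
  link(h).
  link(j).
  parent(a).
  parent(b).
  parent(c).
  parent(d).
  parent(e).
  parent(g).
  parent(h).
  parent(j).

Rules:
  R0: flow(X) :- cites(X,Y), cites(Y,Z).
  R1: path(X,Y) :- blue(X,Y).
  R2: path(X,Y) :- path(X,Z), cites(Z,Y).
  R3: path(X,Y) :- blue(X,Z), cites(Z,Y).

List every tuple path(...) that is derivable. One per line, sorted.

round 1: derive path(a,c) via R1 from blue(a,c)
round 1: derive path(a,d) via R1 from blue(a,d)
round 1: derive path(a,g) via R1 from blue(a,g)
round 1: derive path(a,j) via R1 from blue(a,j)
round 1: derive path(b,d) via R1 from blue(b,d)
round 1: derive path(b,g) via R1 from blue(b,g)
round 1: derive path(c,a) via R1 from blue(c,a)
round 1: derive path(c,j) via R1 from blue(c,j)
round 1: derive path(g,b) via R1 from blue(g,b)
round 1: derive path(g,d) via R1 from blue(g,d)
round 1: derive path(g,h) via R1 from blue(g,h)
round 1: derive path(h,e) via R1 from blue(h,e)
round 1: derive path(h,j) via R1 from blue(h,j)
round 1: derive path(j,c) via R1 from blue(j,c)
round 1: derive path(j,e) via R1 from blue(j,e)
round 1: derive path(a,b) via R3 from blue(a,j), cites(j,b)
round 1: derive path(a,e) via R3 from blue(a,c), cites(c,e)
round 1: derive path(a,h) via R3 from blue(a,c), cites(c,h)
round 1: derive path(c,b) via R3 from blue(c,j), cites(j,b)
round 1: derive path(c,g) via R3 from blue(c,j), cites(j,g)
round 1: derive path(c,h) via R3 from blue(c,a), cites(a,h)
round 1: derive path(g,a) via R3 from blue(g,h), cites(h,a)
round 1: derive path(g,c) via R3 from blue(g,h), cites(h,c)
round 1: derive path(g,g) via R3 from blue(g,h), cites(h,g)
round 1: derive path(h,b) via R3 from blue(h,j), cites(j,b)
round 1: derive path(h,g) via R3 from blue(h,j), cites(j,g)
round 1: derive path(j,h) via R3 from blue(j,c), cites(c,h)
round 2: derive path(a,a) via R2 from path(a,h), cites(h,a)
round 2: derive path(c,c) via R2 from path(c,h), cites(h,c)
round 2: derive path(c,d) via R2 from path(c,b), cites(b,d)
round 2: derive path(g,e) via R2 from path(g,c), cites(c,e)
round 2: derive path(h,d) via R2 from path(h,b), cites(b,d)
round 2: derive path(j,a) via R2 from path(j,h), cites(h,a)
round 2: derive path(j,g) via R2 from path(j,h), cites(h,g)
round 3: derive path(c,e) via R2 from path(c,c), cites(c,e)

path(a,a)
path(a,b)
path(a,c)
path(a,d)
path(a,e)
path(a,g)
path(a,h)
path(a,j)
path(b,d)
path(b,g)
path(c,a)
path(c,b)
path(c,c)
path(c,d)
path(c,e)
path(c,g)
path(c,h)
path(c,j)
path(g,a)
path(g,b)
path(g,c)
path(g,d)
path(g,e)
path(g,g)
path(g,h)
path(h,b)
path(h,d)
path(h,e)
path(h,g)
path(h,j)
path(j,a)
path(j,c)
path(j,e)
path(j,g)
path(j,h)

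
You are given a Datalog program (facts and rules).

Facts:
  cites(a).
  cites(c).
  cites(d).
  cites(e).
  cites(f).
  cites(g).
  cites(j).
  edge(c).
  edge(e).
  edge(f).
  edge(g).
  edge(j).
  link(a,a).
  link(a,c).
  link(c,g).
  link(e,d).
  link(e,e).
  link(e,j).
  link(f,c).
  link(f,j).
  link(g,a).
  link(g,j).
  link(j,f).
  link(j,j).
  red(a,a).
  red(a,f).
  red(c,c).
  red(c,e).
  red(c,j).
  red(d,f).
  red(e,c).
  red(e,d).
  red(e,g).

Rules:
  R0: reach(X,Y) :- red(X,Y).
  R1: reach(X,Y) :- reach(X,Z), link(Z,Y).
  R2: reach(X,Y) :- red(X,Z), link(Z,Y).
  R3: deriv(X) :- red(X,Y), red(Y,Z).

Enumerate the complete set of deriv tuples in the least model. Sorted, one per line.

round 1: derive deriv(a) via R3 from red(a,a), red(a,a)
round 1: derive deriv(c) via R3 from red(c,c), red(c,c)
round 1: derive deriv(e) via R3 from red(e,c), red(c,c)

deriv(a)
deriv(c)
deriv(e)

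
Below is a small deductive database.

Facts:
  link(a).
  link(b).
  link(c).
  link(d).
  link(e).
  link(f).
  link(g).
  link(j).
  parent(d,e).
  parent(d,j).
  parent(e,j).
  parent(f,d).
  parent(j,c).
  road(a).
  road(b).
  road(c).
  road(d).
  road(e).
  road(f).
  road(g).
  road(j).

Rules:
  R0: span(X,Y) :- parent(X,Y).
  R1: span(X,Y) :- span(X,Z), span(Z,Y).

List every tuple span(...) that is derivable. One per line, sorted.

round 1: derive span(d,e) via R0 from parent(d,e)
round 1: derive span(d,j) via R0 from parent(d,j)
round 1: derive span(e,j) via R0 from parent(e,j)
round 1: derive span(f,d) via R0 from parent(f,d)
round 1: derive span(j,c) via R0 from parent(j,c)
round 2: derive span(d,c) via R1 from span(d,j), span(j,c)
round 2: derive span(e,c) via R1 from span(e,j), span(j,c)
round 2: derive span(f,e) via R1 from span(f,d), span(d,e)
round 2: derive span(f,j) via R1 from span(f,d), span(d,j)
round 3: derive span(f,c) via R1 from span(f,d), span(d,c)

span(d,c)
span(d,e)
span(d,j)
span(e,c)
span(e,j)
span(f,c)
span(f,d)
span(f,e)
span(f,j)
span(j,c)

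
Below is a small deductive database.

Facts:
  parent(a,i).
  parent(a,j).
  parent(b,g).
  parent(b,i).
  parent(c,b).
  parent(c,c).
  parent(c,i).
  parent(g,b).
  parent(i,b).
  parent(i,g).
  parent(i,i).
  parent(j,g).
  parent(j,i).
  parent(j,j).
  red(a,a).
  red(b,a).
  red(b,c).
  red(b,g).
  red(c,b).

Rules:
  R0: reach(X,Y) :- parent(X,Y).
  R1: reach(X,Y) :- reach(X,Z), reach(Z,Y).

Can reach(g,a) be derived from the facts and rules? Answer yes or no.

round 1: derive reach(a,i) via R0 from parent(a,i)
round 1: derive reach(a,j) via R0 from parent(a,j)
round 1: derive reach(b,g) via R0 from parent(b,g)
round 1: derive reach(b,i) via R0 from parent(b,i)
round 1: derive reach(c,b) via R0 from parent(c,b)
round 1: derive reach(c,c) via R0 from parent(c,c)
round 1: derive reach(c,i) via R0 from parent(c,i)
round 1: derive reach(g,b) via R0 from parent(g,b)
round 1: derive reach(i,b) via R0 from parent(i,b)
round 1: derive reach(i,g) via R0 from parent(i,g)
round 1: derive reach(i,i) via R0 from parent(i,i)
round 1: derive reach(j,g) via R0 from parent(j,g)
round 1: derive reach(j,i) via R0 from parent(j,i)
round 1: derive reach(j,j) via R0 from parent(j,j)
round 2: derive reach(a,b) via R1 from reach(a,i), reach(i,b)
round 2: derive reach(a,g) via R1 from reach(a,i), reach(i,g)
round 2: derive reach(b,b) via R1 from reach(b,g), reach(g,b)
round 2: derive reach(c,g) via R1 from reach(c,b), reach(b,g)
round 2: derive reach(g,g) via R1 from reach(g,b), reach(b,g)
round 2: derive reach(g,i) via R1 from reach(g,b), reach(b,i)
round 2: derive reach(j,b) via R1 from reach(j,g), reach(g,b)

no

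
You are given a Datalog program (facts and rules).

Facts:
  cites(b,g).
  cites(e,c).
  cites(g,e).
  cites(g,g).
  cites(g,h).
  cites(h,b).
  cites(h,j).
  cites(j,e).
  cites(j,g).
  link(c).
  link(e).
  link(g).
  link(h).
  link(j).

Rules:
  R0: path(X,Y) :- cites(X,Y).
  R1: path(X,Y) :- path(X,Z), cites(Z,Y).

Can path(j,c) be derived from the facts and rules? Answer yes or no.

round 1: derive path(b,g) via R0 from cites(b,g)
round 1: derive path(e,c) via R0 from cites(e,c)
round 1: derive path(g,e) via R0 from cites(g,e)
round 1: derive path(g,g) via R0 from cites(g,g)
round 1: derive path(g,h) via R0 from cites(g,h)
round 1: derive path(h,b) via R0 from cites(h,b)
round 1: derive path(h,j) via R0 from cites(h,j)
round 1: derive path(j,e) via R0 from cites(j,e)
round 1: derive path(j,g) via R0 from cites(j,g)
round 2: derive path(b,e) via R1 from path(b,g), cites(g,e)
round 2: derive path(b,h) via R1 from path(b,g), cites(g,h)
round 2: derive path(g,b) via R1 from path(g,h), cites(h,b)
round 2: derive path(g,c) via R1 from path(g,e), cites(e,c)
round 2: derive path(g,j) via R1 from path(g,h), cites(h,j)
round 2: derive path(h,e) via R1 from path(h,j), cites(j,e)
round 2: derive path(h,g) via R1 from path(h,b), cites(b,g)
round 2: derive path(j,c) via R1 from path(j,e), cites(e,c)
round 2: derive path(j,h) via R1 from path(j,g), cites(g,h)
round 3: derive path(b,b) via R1 from path(b,h), cites(h,b)
round 3: derive path(b,c) via R1 from path(b,e), cites(e,c)
round 3: derive path(b,j) via R1 from path(b,h), cites(h,j)
round 3: derive path(h,c) via R1 from path(h,e), cites(e,c)
round 3: derive path(h,h) via R1 from path(h,g), cites(g,h)
round 3: derive path(j,b) via R1 from path(j,h), cites(h,b)
round 3: derive path(j,j) via R1 from path(j,h), cites(h,j)

yes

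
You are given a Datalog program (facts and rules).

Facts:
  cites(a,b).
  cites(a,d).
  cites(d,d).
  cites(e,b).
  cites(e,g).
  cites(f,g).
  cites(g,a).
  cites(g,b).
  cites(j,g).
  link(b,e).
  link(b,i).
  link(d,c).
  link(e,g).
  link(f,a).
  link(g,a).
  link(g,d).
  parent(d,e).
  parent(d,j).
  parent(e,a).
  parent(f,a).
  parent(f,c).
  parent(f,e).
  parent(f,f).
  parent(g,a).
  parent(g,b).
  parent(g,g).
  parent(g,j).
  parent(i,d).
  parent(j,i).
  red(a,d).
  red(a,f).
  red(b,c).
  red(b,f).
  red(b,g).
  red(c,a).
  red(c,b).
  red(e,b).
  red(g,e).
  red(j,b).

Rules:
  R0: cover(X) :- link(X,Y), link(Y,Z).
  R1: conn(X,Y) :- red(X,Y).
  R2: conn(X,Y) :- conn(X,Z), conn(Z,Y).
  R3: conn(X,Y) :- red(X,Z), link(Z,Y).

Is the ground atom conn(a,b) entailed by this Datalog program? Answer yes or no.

yes

round 1: derive conn(a,d) via R1 from red(a,d)
round 1: derive conn(a,f) via R1 from red(a,f)
round 1: derive conn(b,c) via R1 from red(b,c)
round 1: derive conn(b,f) via R1 from red(b,f)
round 1: derive conn(b,g) via R1 from red(b,g)
round 1: derive conn(c,a) via R1 from red(c,a)
round 1: derive conn(c,b) via R1 from red(c,b)
round 1: derive conn(e,b) via R1 from red(e,b)
round 1: derive conn(g,e) via R1 from red(g,e)
round 1: derive conn(j,b) via R1 from red(j,b)
round 1: derive conn(a,a) via R3 from red(a,f), link(f,a)
round 1: derive conn(a,c) via R3 from red(a,d), link(d,c)
round 1: derive conn(b,a) via R3 from red(b,f), link(f,a)
round 1: derive conn(b,d) via R3 from red(b,g), link(g,d)
round 1: derive conn(c,e) via R3 from red(c,b), link(b,e)
round 1: derive conn(c,i) via R3 from red(c,b), link(b,i)
round 1: derive conn(e,e) via R3 from red(e,b), link(b,e)
round 1: derive conn(e,i) via R3 from red(e,b), link(b,i)
round 1: derive conn(g,g) via R3 from red(g,e), link(e,g)
round 1: derive conn(j,e) via R3 from red(j,b), link(b,e)
round 1: derive conn(j,i) via R3 from red(j,b), link(b,i)
round 2: derive conn(a,b) via R2 from conn(a,c), conn(c,b)
round 2: derive conn(a,e) via R2 from conn(a,c), conn(c,e)
round 2: derive conn(a,i) via R2 from conn(a,c), conn(c,i)
round 2: derive conn(b,b) via R2 from conn(b,c), conn(c,b)
round 2: derive conn(b,e) via R2 from conn(b,c), conn(c,e)
round 2: derive conn(b,i) via R2 from conn(b,c), conn(c,i)
round 2: derive conn(c,c) via R2 from conn(c,a), conn(a,c)
round 2: derive conn(c,d) via R2 from conn(c,a), conn(a,d)
round 2: derive conn(c,f) via R2 from conn(c,a), conn(a,f)
round 2: derive conn(c,g) via R2 from conn(c,b), conn(b,g)
round 2: derive conn(e,a) via R2 from conn(e,b), conn(b,a)
round 2: derive conn(e,c) via R2 from conn(e,b), conn(b,c)
round 2: derive conn(e,d) via R2 from conn(e,b), conn(b,d)
round 2: derive conn(e,f) via R2 from conn(e,b), conn(b,f)
round 2: derive conn(e,g) via R2 from conn(e,b), conn(b,g)
round 2: derive conn(g,b) via R2 from conn(g,e), conn(e,b)
round 2: derive conn(g,i) via R2 from conn(g,e), conn(e,i)
round 2: derive conn(j,a) via R2 from conn(j,b), conn(b,a)
round 2: derive conn(j,c) via R2 from conn(j,b), conn(b,c)
round 2: derive conn(j,d) via R2 from conn(j,b), conn(b,d)
round 2: derive conn(j,f) via R2 from conn(j,b), conn(b,f)
round 2: derive conn(j,g) via R2 from conn(j,b), conn(b,g)
round 3: derive conn(a,g) via R2 from conn(a,b), conn(b,g)
round 3: derive conn(g,a) via R2 from conn(g,b), conn(b,a)
round 3: derive conn(g,c) via R2 from conn(g,b), conn(b,c)
round 3: derive conn(g,d) via R2 from conn(g,b), conn(b,d)
round 3: derive conn(g,f) via R2 from conn(g,b), conn(b,f)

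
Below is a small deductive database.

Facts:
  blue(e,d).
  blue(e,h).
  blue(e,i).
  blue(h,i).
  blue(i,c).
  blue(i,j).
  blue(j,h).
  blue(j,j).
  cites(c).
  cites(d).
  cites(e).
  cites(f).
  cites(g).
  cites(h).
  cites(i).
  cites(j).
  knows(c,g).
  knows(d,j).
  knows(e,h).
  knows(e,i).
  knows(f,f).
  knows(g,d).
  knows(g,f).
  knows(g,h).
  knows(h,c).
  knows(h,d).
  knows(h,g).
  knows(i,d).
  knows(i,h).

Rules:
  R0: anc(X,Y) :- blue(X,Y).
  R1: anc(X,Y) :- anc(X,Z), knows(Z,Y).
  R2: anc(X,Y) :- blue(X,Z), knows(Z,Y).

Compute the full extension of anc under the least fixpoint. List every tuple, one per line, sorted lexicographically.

anc(e,c)
anc(e,d)
anc(e,f)
anc(e,g)
anc(e,h)
anc(e,i)
anc(e,j)
anc(h,c)
anc(h,d)
anc(h,f)
anc(h,g)
anc(h,h)
anc(h,i)
anc(h,j)
anc(i,c)
anc(i,d)
anc(i,f)
anc(i,g)
anc(i,h)
anc(i,j)
anc(j,c)
anc(j,d)
anc(j,f)
anc(j,g)
anc(j,h)
anc(j,j)

round 1: derive anc(e,d) via R0 from blue(e,d)
round 1: derive anc(e,h) via R0 from blue(e,h)
round 1: derive anc(e,i) via R0 from blue(e,i)
round 1: derive anc(h,i) via R0 from blue(h,i)
round 1: derive anc(i,c) via R0 from blue(i,c)
round 1: derive anc(i,j) via R0 from blue(i,j)
round 1: derive anc(j,h) via R0 from blue(j,h)
round 1: derive anc(j,j) via R0 from blue(j,j)
round 1: derive anc(e,c) via R2 from blue(e,h), knows(h,c)
round 1: derive anc(e,g) via R2 from blue(e,h), knows(h,g)
round 1: derive anc(e,j) via R2 from blue(e,d), knows(d,j)
round 1: derive anc(h,d) via R2 from blue(h,i), knows(i,d)
round 1: derive anc(h,h) via R2 from blue(h,i), knows(i,h)
round 1: derive anc(i,g) via R2 from blue(i,c), knows(c,g)
round 1: derive anc(j,c) via R2 from blue(j,h), knows(h,c)
round 1: derive anc(j,d) via R2 from blue(j,h), knows(h,d)
round 1: derive anc(j,g) via R2 from blue(j,h), knows(h,g)
round 2: derive anc(e,f) via R1 from anc(e,g), knows(g,f)
round 2: derive anc(h,c) via R1 from anc(h,h), knows(h,c)
round 2: derive anc(h,g) via R1 from anc(h,h), knows(h,g)
round 2: derive anc(h,j) via R1 from anc(h,d), knows(d,j)
round 2: derive anc(i,d) via R1 from anc(i,g), knows(g,d)
round 2: derive anc(i,f) via R1 from anc(i,g), knows(g,f)
round 2: derive anc(i,h) via R1 from anc(i,g), knows(g,h)
round 2: derive anc(j,f) via R1 from anc(j,g), knows(g,f)
round 3: derive anc(h,f) via R1 from anc(h,g), knows(g,f)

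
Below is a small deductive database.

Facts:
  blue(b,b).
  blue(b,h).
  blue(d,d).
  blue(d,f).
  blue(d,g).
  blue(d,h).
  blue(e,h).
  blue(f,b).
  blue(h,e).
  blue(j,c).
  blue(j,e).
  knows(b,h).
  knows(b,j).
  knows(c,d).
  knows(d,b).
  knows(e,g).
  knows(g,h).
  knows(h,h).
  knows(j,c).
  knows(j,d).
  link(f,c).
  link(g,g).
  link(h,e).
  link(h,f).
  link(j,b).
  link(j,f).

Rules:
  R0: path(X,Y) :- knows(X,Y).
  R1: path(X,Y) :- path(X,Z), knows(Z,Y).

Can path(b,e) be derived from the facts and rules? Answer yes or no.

round 1: derive path(b,h) via R0 from knows(b,h)
round 1: derive path(b,j) via R0 from knows(b,j)
round 1: derive path(c,d) via R0 from knows(c,d)
round 1: derive path(d,b) via R0 from knows(d,b)
round 1: derive path(e,g) via R0 from knows(e,g)
round 1: derive path(g,h) via R0 from knows(g,h)
round 1: derive path(h,h) via R0 from knows(h,h)
round 1: derive path(j,c) via R0 from knows(j,c)
round 1: derive path(j,d) via R0 from knows(j,d)
round 2: derive path(b,c) via R1 from path(b,j), knows(j,c)
round 2: derive path(b,d) via R1 from path(b,j), knows(j,d)
round 2: derive path(c,b) via R1 from path(c,d), knows(d,b)
round 2: derive path(d,h) via R1 from path(d,b), knows(b,h)
round 2: derive path(d,j) via R1 from path(d,b), knows(b,j)
round 2: derive path(e,h) via R1 from path(e,g), knows(g,h)
round 2: derive path(j,b) via R1 from path(j,d), knows(d,b)
round 3: derive path(b,b) via R1 from path(b,d), knows(d,b)
round 3: derive path(c,h) via R1 from path(c,b), knows(b,h)
round 3: derive path(c,j) via R1 from path(c,b), knows(b,j)
round 3: derive path(d,c) via R1 from path(d,j), knows(j,c)
round 3: derive path(d,d) via R1 from path(d,j), knows(j,d)
round 3: derive path(j,h) via R1 from path(j,b), knows(b,h)
round 3: derive path(j,j) via R1 from path(j,b), knows(b,j)
round 4: derive path(c,c) via R1 from path(c,j), knows(j,c)

no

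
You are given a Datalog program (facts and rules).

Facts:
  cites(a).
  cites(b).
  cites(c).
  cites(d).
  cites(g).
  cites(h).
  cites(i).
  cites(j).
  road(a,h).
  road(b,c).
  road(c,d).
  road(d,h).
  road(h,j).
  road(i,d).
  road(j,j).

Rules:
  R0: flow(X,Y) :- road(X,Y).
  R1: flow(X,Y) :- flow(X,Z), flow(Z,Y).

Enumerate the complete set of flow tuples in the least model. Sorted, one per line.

flow(a,h)
flow(a,j)
flow(b,c)
flow(b,d)
flow(b,h)
flow(b,j)
flow(c,d)
flow(c,h)
flow(c,j)
flow(d,h)
flow(d,j)
flow(h,j)
flow(i,d)
flow(i,h)
flow(i,j)
flow(j,j)

round 1: derive flow(a,h) via R0 from road(a,h)
round 1: derive flow(b,c) via R0 from road(b,c)
round 1: derive flow(c,d) via R0 from road(c,d)
round 1: derive flow(d,h) via R0 from road(d,h)
round 1: derive flow(h,j) via R0 from road(h,j)
round 1: derive flow(i,d) via R0 from road(i,d)
round 1: derive flow(j,j) via R0 from road(j,j)
round 2: derive flow(a,j) via R1 from flow(a,h), flow(h,j)
round 2: derive flow(b,d) via R1 from flow(b,c), flow(c,d)
round 2: derive flow(c,h) via R1 from flow(c,d), flow(d,h)
round 2: derive flow(d,j) via R1 from flow(d,h), flow(h,j)
round 2: derive flow(i,h) via R1 from flow(i,d), flow(d,h)
round 3: derive flow(b,h) via R1 from flow(b,c), flow(c,h)
round 3: derive flow(b,j) via R1 from flow(b,d), flow(d,j)
round 3: derive flow(c,j) via R1 from flow(c,d), flow(d,j)
round 3: derive flow(i,j) via R1 from flow(i,d), flow(d,j)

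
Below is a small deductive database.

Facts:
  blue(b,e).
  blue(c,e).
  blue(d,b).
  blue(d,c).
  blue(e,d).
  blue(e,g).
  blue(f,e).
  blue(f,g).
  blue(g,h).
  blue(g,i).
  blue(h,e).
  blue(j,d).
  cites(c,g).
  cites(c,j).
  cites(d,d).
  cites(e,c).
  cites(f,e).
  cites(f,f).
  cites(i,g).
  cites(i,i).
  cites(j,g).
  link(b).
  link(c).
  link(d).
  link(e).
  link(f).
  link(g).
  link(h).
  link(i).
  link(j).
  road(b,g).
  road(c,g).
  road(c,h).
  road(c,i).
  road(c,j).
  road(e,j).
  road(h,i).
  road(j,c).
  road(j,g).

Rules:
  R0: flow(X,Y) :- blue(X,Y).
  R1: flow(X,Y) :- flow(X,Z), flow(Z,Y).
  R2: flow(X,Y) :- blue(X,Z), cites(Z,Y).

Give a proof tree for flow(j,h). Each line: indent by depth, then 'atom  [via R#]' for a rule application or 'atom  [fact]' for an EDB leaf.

flow(j,h)  [via R1]
  flow(j,d)  [via R0]
    blue(j,d)  [fact]
  flow(d,h)  [via R1]
    flow(d,g)  [via R2]
      blue(d,c)  [fact]
      cites(c,g)  [fact]
    flow(g,h)  [via R0]
      blue(g,h)  [fact]

round 1: derive flow(b,e) via R0 from blue(b,e)
round 1: derive flow(c,e) via R0 from blue(c,e)
round 1: derive flow(d,b) via R0 from blue(d,b)
round 1: derive flow(d,c) via R0 from blue(d,c)
round 1: derive flow(e,d) via R0 from blue(e,d)
round 1: derive flow(e,g) via R0 from blue(e,g)
round 1: derive flow(f,e) via R0 from blue(f,e)
round 1: derive flow(f,g) via R0 from blue(f,g)
round 1: derive flow(g,h) via R0 from blue(g,h)
round 1: derive flow(g,i) via R0 from blue(g,i)
round 1: derive flow(h,e) via R0 from blue(h,e)
round 1: derive flow(j,d) via R0 from blue(j,d)
round 1: derive flow(b,c) via R2 from blue(b,e), cites(e,c)
round 1: derive flow(c,c) via R2 from blue(c,e), cites(e,c)
round 1: derive flow(d,g) via R2 from blue(d,c), cites(c,g)
round 1: derive flow(d,j) via R2 from blue(d,c), cites(c,j)
round 1: derive flow(f,c) via R2 from blue(f,e), cites(e,c)
round 1: derive flow(g,g) via R2 from blue(g,i), cites(i,g)
round 1: derive flow(h,c) via R2 from blue(h,e), cites(e,c)
round 2: derive flow(b,d) via R1 from flow(b,e), flow(e,d)
round 2: derive flow(b,g) via R1 from flow(b,e), flow(e,g)
round 2: derive flow(c,d) via R1 from flow(c,e), flow(e,d)
round 2: derive flow(c,g) via R1 from flow(c,e), flow(e,g)
round 2: derive flow(d,d) via R1 from flow(d,j), flow(j,d)
round 2: derive flow(d,e) via R1 from flow(d,b), flow(b,e)
round 2: derive flow(d,h) via R1 from flow(d,g), flow(g,h)
round 2: derive flow(d,i) via R1 from flow(d,g), flow(g,i)
round 2: derive flow(e,b) via R1 from flow(e,d), flow(d,b)
round 2: derive flow(e,c) via R1 from flow(e,d), flow(d,c)
round 2: derive flow(e,h) via R1 from flow(e,g), flow(g,h)
round 2: derive flow(e,i) via R1 from flow(e,g), flow(g,i)
round 2: derive flow(e,j) via R1 from flow(e,d), flow(d,j)
round 2: derive flow(f,d) via R1 from flow(f,e), flow(e,d)
round 2: derive flow(f,h) via R1 from flow(f,g), flow(g,h)
round 2: derive flow(f,i) via R1 from flow(f,g), flow(g,i)
round 2: derive flow(g,c) via R1 from flow(g,h), flow(h,c)
round 2: derive flow(g,e) via R1 from flow(g,h), flow(h,e)
round 2: derive flow(h,d) via R1 from flow(h,e), flow(e,d)
round 2: derive flow(h,g) via R1 from flow(h,e), flow(e,g)
round 2: derive flow(j,b) via R1 from flow(j,d), flow(d,b)
round 2: derive flow(j,c) via R1 from flow(j,d), flow(d,c)
round 2: derive flow(j,g) via R1 from flow(j,d), flow(d,g)
round 2: derive flow(j,j) via R1 from flow(j,d), flow(d,j)
round 3: derive flow(b,b) via R1 from flow(b,d), flow(d,b)
round 3: derive flow(b,h) via R1 from flow(b,d), flow(d,h)
round 3: derive flow(b,i) via R1 from flow(b,d), flow(d,i)
round 3: derive flow(b,j) via R1 from flow(b,d), flow(d,j)
round 3: derive flow(c,b) via R1 from flow(c,d), flow(d,b)
round 3: derive flow(c,h) via R1 from flow(c,d), flow(d,h)
round 3: derive flow(c,i) via R1 from flow(c,d), flow(d,i)
round 3: derive flow(c,j) via R1 from flow(c,d), flow(d,j)
round 3: derive flow(e,e) via R1 from flow(e,b), flow(b,e)
round 3: derive flow(f,b) via R1 from flow(f,d), flow(d,b)
round 3: derive flow(f,j) via R1 from flow(f,d), flow(d,j)
round 3: derive flow(g,b) via R1 from flow(g,e), flow(e,b)
round 3: derive flow(g,d) via R1 from flow(g,c), flow(c,d)
round 3: derive flow(g,j) via R1 from flow(g,e), flow(e,j)
round 3: derive flow(h,b) via R1 from flow(h,d), flow(d,b)
round 3: derive flow(h,h) via R1 from flow(h,d), flow(d,h)
round 3: derive flow(h,i) via R1 from flow(h,d), flow(d,i)
round 3: derive flow(h,j) via R1 from flow(h,d), flow(d,j)
round 3: derive flow(j,e) via R1 from flow(j,b), flow(b,e)
round 3: derive flow(j,h) via R1 from flow(j,d), flow(d,h)
round 3: derive flow(j,i) via R1 from flow(j,d), flow(d,i)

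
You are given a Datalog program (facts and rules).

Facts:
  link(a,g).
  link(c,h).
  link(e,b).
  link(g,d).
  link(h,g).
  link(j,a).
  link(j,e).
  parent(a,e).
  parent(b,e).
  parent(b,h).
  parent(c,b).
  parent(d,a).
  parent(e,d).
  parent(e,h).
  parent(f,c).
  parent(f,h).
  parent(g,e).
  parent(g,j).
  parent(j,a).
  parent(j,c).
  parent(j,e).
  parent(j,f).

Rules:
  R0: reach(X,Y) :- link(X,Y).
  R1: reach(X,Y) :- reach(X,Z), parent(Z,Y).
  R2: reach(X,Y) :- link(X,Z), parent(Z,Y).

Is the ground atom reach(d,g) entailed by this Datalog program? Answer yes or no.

round 1: derive reach(a,g) via R0 from link(a,g)
round 1: derive reach(c,h) via R0 from link(c,h)
round 1: derive reach(e,b) via R0 from link(e,b)
round 1: derive reach(g,d) via R0 from link(g,d)
round 1: derive reach(h,g) via R0 from link(h,g)
round 1: derive reach(j,a) via R0 from link(j,a)
round 1: derive reach(j,e) via R0 from link(j,e)
round 1: derive reach(a,e) via R2 from link(a,g), parent(g,e)
round 1: derive reach(a,j) via R2 from link(a,g), parent(g,j)
round 1: derive reach(e,e) via R2 from link(e,b), parent(b,e)
round 1: derive reach(e,h) via R2 from link(e,b), parent(b,h)
round 1: derive reach(g,a) via R2 from link(g,d), parent(d,a)
round 1: derive reach(h,e) via R2 from link(h,g), parent(g,e)
round 1: derive reach(h,j) via R2 from link(h,g), parent(g,j)
round 1: derive reach(j,d) via R2 from link(j,e), parent(e,d)
round 1: derive reach(j,h) via R2 from link(j,e), parent(e,h)
round 2: derive reach(a,a) via R1 from reach(a,j), parent(j,a)
round 2: derive reach(a,c) via R1 from reach(a,j), parent(j,c)
round 2: derive reach(a,d) via R1 from reach(a,e), parent(e,d)
round 2: derive reach(a,f) via R1 from reach(a,j), parent(j,f)
round 2: derive reach(a,h) via R1 from reach(a,e), parent(e,h)
round 2: derive reach(e,d) via R1 from reach(e,e), parent(e,d)
round 2: derive reach(g,e) via R1 from reach(g,a), parent(a,e)
round 2: derive reach(h,a) via R1 from reach(h,j), parent(j,a)
round 2: derive reach(h,c) via R1 from reach(h,j), parent(j,c)
round 2: derive reach(h,d) via R1 from reach(h,e), parent(e,d)
round 2: derive reach(h,f) via R1 from reach(h,j), parent(j,f)
round 2: derive reach(h,h) via R1 from reach(h,e), parent(e,h)
round 3: derive reach(a,b) via R1 from reach(a,c), parent(c,b)
round 3: derive reach(e,a) via R1 from reach(e,d), parent(d,a)
round 3: derive reach(g,h) via R1 from reach(g,e), parent(e,h)
round 3: derive reach(h,b) via R1 from reach(h,c), parent(c,b)

no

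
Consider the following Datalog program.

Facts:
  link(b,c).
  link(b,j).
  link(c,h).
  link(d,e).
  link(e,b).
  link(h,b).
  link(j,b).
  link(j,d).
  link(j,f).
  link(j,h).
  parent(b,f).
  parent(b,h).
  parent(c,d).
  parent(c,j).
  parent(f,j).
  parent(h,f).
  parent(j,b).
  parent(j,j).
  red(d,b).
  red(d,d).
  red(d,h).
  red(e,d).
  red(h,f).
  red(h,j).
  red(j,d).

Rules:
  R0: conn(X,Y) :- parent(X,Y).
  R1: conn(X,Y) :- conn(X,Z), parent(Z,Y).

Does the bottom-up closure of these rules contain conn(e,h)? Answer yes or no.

round 1: derive conn(b,f) via R0 from parent(b,f)
round 1: derive conn(b,h) via R0 from parent(b,h)
round 1: derive conn(c,d) via R0 from parent(c,d)
round 1: derive conn(c,j) via R0 from parent(c,j)
round 1: derive conn(f,j) via R0 from parent(f,j)
round 1: derive conn(h,f) via R0 from parent(h,f)
round 1: derive conn(j,b) via R0 from parent(j,b)
round 1: derive conn(j,j) via R0 from parent(j,j)
round 2: derive conn(b,j) via R1 from conn(b,f), parent(f,j)
round 2: derive conn(c,b) via R1 from conn(c,j), parent(j,b)
round 2: derive conn(f,b) via R1 from conn(f,j), parent(j,b)
round 2: derive conn(h,j) via R1 from conn(h,f), parent(f,j)
round 2: derive conn(j,f) via R1 from conn(j,b), parent(b,f)
round 2: derive conn(j,h) via R1 from conn(j,b), parent(b,h)
round 3: derive conn(b,b) via R1 from conn(b,j), parent(j,b)
round 3: derive conn(c,f) via R1 from conn(c,b), parent(b,f)
round 3: derive conn(c,h) via R1 from conn(c,b), parent(b,h)
round 3: derive conn(f,f) via R1 from conn(f,b), parent(b,f)
round 3: derive conn(f,h) via R1 from conn(f,b), parent(b,h)
round 3: derive conn(h,b) via R1 from conn(h,j), parent(j,b)
round 4: derive conn(h,h) via R1 from conn(h,b), parent(b,h)

no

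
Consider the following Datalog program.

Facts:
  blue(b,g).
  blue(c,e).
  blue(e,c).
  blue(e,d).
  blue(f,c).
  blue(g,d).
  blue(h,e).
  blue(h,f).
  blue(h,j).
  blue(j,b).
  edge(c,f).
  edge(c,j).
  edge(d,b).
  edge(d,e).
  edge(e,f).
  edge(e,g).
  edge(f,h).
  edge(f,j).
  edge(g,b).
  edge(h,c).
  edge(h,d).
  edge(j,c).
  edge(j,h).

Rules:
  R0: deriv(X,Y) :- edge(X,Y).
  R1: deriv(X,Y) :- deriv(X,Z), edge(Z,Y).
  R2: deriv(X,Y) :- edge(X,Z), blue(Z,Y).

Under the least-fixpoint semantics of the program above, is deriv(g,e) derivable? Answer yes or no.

round 1: derive deriv(c,f) via R0 from edge(c,f)
round 1: derive deriv(c,j) via R0 from edge(c,j)
round 1: derive deriv(d,b) via R0 from edge(d,b)
round 1: derive deriv(d,e) via R0 from edge(d,e)
round 1: derive deriv(e,f) via R0 from edge(e,f)
round 1: derive deriv(e,g) via R0 from edge(e,g)
round 1: derive deriv(f,h) via R0 from edge(f,h)
round 1: derive deriv(f,j) via R0 from edge(f,j)
round 1: derive deriv(g,b) via R0 from edge(g,b)
round 1: derive deriv(h,c) via R0 from edge(h,c)
round 1: derive deriv(h,d) via R0 from edge(h,d)
round 1: derive deriv(j,c) via R0 from edge(j,c)
round 1: derive deriv(j,h) via R0 from edge(j,h)
round 1: derive deriv(c,b) via R2 from edge(c,j), blue(j,b)
round 1: derive deriv(c,c) via R2 from edge(c,f), blue(f,c)
round 1: derive deriv(d,c) via R2 from edge(d,e), blue(e,c)
round 1: derive deriv(d,d) via R2 from edge(d,e), blue(e,d)
round 1: derive deriv(d,g) via R2 from edge(d,b), blue(b,g)
round 1: derive deriv(e,c) via R2 from edge(e,f), blue(f,c)
round 1: derive deriv(e,d) via R2 from edge(e,g), blue(g,d)
round 1: derive deriv(f,b) via R2 from edge(f,j), blue(j,b)
round 1: derive deriv(f,e) via R2 from edge(f,h), blue(h,e)
round 1: derive deriv(f,f) via R2 from edge(f,h), blue(h,f)
round 1: derive deriv(g,g) via R2 from edge(g,b), blue(b,g)
round 1: derive deriv(h,e) via R2 from edge(h,c), blue(c,e)
round 1: derive deriv(j,e) via R2 from edge(j,c), blue(c,e)
round 1: derive deriv(j,f) via R2 from edge(j,h), blue(h,f)
round 1: derive deriv(j,j) via R2 from edge(j,h), blue(h,j)
round 2: derive deriv(c,h) via R1 from deriv(c,f), edge(f,h)
round 2: derive deriv(d,f) via R1 from deriv(d,c), edge(c,f)
round 2: derive deriv(d,j) via R1 from deriv(d,c), edge(c,j)
round 2: derive deriv(e,b) via R1 from deriv(e,d), edge(d,b)
round 2: derive deriv(e,e) via R1 from deriv(e,d), edge(d,e)
round 2: derive deriv(e,h) via R1 from deriv(e,f), edge(f,h)
round 2: derive deriv(e,j) via R1 from deriv(e,c), edge(c,j)
round 2: derive deriv(f,c) via R1 from deriv(f,h), edge(h,c)
round 2: derive deriv(f,d) via R1 from deriv(f,h), edge(h,d)
round 2: derive deriv(f,g) via R1 from deriv(f,e), edge(e,g)
round 2: derive deriv(h,b) via R1 from deriv(h,d), edge(d,b)
round 2: derive deriv(h,f) via R1 from deriv(h,c), edge(c,f)
round 2: derive deriv(h,g) via R1 from deriv(h,e), edge(e,g)
round 2: derive deriv(h,j) via R1 from deriv(h,c), edge(c,j)
round 2: derive deriv(j,d) via R1 from deriv(j,h), edge(h,d)
round 2: derive deriv(j,g) via R1 from deriv(j,e), edge(e,g)
round 3: derive deriv(c,d) via R1 from deriv(c,h), edge(h,d)
round 3: derive deriv(d,h) via R1 from deriv(d,f), edge(f,h)
round 3: derive deriv(h,h) via R1 from deriv(h,f), edge(f,h)
round 3: derive deriv(j,b) via R1 from deriv(j,d), edge(d,b)
round 4: derive deriv(c,e) via R1 from deriv(c,d), edge(d,e)
round 5: derive deriv(c,g) via R1 from deriv(c,e), edge(e,g)

no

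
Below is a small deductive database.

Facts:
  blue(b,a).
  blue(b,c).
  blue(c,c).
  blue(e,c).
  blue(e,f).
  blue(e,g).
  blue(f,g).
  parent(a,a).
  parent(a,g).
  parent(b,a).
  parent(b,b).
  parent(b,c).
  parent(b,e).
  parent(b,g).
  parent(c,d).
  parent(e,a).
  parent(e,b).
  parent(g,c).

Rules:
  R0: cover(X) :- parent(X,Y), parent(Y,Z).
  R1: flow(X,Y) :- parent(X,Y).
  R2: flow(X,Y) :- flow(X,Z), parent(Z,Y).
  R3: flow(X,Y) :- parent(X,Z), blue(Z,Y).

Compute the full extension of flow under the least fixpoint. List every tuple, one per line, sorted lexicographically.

flow(a,a)
flow(a,c)
flow(a,d)
flow(a,g)
flow(b,a)
flow(b,b)
flow(b,c)
flow(b,d)
flow(b,e)
flow(b,f)
flow(b,g)
flow(c,d)
flow(e,a)
flow(e,b)
flow(e,c)
flow(e,d)
flow(e,e)
flow(e,g)
flow(g,c)
flow(g,d)

round 1: derive flow(a,a) via R1 from parent(a,a)
round 1: derive flow(a,g) via R1 from parent(a,g)
round 1: derive flow(b,a) via R1 from parent(b,a)
round 1: derive flow(b,b) via R1 from parent(b,b)
round 1: derive flow(b,c) via R1 from parent(b,c)
round 1: derive flow(b,e) via R1 from parent(b,e)
round 1: derive flow(b,g) via R1 from parent(b,g)
round 1: derive flow(c,d) via R1 from parent(c,d)
round 1: derive flow(e,a) via R1 from parent(e,a)
round 1: derive flow(e,b) via R1 from parent(e,b)
round 1: derive flow(g,c) via R1 from parent(g,c)
round 1: derive flow(b,f) via R3 from parent(b,e), blue(e,f)
round 1: derive flow(e,c) via R3 from parent(e,b), blue(b,c)
round 2: derive flow(a,c) via R2 from flow(a,g), parent(g,c)
round 2: derive flow(b,d) via R2 from flow(b,c), parent(c,d)
round 2: derive flow(e,d) via R2 from flow(e,c), parent(c,d)
round 2: derive flow(e,e) via R2 from flow(e,b), parent(b,e)
round 2: derive flow(e,g) via R2 from flow(e,a), parent(a,g)
round 2: derive flow(g,d) via R2 from flow(g,c), parent(c,d)
round 3: derive flow(a,d) via R2 from flow(a,c), parent(c,d)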